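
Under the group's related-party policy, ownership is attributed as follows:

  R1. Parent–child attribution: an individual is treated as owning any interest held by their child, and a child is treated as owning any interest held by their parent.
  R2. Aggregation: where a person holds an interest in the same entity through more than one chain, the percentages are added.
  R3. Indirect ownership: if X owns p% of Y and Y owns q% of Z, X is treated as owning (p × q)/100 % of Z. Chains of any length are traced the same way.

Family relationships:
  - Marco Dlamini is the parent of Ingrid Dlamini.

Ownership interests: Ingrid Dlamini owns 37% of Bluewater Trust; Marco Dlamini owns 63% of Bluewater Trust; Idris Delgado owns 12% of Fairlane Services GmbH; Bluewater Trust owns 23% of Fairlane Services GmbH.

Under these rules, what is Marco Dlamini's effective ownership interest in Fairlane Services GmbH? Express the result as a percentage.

By parent–child attribution (R1), Marco Dlamini is treated as also owning Ingrid Dlamini's interest in Bluewater Trust, giving 63% + 37% = 100%.
Chain via Bluewater Trust (R3): 100% × 23% = 23% of Fairlane Services GmbH.

23%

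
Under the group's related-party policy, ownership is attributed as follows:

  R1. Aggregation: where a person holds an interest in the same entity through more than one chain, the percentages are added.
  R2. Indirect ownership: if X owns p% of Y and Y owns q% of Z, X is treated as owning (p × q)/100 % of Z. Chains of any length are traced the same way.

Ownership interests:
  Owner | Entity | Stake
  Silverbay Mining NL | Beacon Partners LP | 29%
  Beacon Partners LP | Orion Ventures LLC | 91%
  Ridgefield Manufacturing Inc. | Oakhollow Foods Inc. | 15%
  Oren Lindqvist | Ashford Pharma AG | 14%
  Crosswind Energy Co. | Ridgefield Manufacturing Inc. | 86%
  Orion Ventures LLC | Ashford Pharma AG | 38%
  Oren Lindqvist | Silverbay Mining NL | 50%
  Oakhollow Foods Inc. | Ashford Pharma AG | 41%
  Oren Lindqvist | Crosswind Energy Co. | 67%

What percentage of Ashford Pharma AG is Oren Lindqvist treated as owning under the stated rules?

Chain via Silverbay Mining NL → Beacon Partners LP → Orion Ventures LLC (R2): 50% × 29% × 91% × 38% = 5.0141% of Ashford Pharma AG.
Chain via Crosswind Energy Co. → Ridgefield Manufacturing Inc. → Oakhollow Foods Inc. (R2): 67% × 86% × 15% × 41% = 3.54363% of Ashford Pharma AG.
Direct interest in Ashford Pharma AG: 14%.
Aggregating (R1): 5.0141% + 3.54363% + 14% = 22.55773%.

22.55773%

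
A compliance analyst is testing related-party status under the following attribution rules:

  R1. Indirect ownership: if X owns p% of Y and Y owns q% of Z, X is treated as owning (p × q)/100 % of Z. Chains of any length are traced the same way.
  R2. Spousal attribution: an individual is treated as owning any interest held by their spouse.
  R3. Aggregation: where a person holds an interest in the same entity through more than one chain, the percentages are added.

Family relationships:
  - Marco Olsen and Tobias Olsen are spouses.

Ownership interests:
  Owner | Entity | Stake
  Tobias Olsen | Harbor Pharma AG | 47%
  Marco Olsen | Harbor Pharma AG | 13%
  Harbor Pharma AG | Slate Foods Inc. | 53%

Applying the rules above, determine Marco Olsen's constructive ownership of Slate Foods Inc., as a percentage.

By spousal attribution (R2), Marco Olsen is treated as also owning Tobias Olsen's interest in Harbor Pharma AG, giving 13% + 47% = 60%.
Chain via Harbor Pharma AG (R1): 60% × 53% = 31.8% of Slate Foods Inc.

31.8%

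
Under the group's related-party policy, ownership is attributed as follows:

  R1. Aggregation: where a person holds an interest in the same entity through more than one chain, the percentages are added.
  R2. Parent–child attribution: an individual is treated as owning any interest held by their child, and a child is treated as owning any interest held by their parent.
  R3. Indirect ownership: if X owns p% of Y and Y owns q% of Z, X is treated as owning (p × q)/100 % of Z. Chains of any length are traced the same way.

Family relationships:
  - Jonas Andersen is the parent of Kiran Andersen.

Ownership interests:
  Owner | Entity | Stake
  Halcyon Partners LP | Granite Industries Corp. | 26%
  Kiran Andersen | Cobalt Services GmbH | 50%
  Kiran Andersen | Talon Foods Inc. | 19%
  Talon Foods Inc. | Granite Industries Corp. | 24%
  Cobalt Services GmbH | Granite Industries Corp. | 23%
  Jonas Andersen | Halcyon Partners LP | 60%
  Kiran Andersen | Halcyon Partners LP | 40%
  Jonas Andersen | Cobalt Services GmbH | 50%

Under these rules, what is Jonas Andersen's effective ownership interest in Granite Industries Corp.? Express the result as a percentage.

By parent–child attribution (R2), Jonas Andersen is treated as also owning Kiran Andersen's interest in Cobalt Services GmbH, giving 50% + 50% = 100%.
By parent–child attribution (R2), Jonas Andersen is treated as also owning Kiran Andersen's interest in Halcyon Partners LP, giving 60% + 40% = 100%.
By parent–child attribution (R2), Jonas Andersen is treated as owning Kiran Andersen's 19% interest in Talon Foods Inc.
Chain via Cobalt Services GmbH (R3): 100% × 23% = 23% of Granite Industries Corp.
Chain via Halcyon Partners LP (R3): 100% × 26% = 26% of Granite Industries Corp.
Chain via Talon Foods Inc. (R3): 19% × 24% = 4.56% of Granite Industries Corp.
Aggregating (R1): 23% + 26% + 4.56% = 53.56%.

53.56%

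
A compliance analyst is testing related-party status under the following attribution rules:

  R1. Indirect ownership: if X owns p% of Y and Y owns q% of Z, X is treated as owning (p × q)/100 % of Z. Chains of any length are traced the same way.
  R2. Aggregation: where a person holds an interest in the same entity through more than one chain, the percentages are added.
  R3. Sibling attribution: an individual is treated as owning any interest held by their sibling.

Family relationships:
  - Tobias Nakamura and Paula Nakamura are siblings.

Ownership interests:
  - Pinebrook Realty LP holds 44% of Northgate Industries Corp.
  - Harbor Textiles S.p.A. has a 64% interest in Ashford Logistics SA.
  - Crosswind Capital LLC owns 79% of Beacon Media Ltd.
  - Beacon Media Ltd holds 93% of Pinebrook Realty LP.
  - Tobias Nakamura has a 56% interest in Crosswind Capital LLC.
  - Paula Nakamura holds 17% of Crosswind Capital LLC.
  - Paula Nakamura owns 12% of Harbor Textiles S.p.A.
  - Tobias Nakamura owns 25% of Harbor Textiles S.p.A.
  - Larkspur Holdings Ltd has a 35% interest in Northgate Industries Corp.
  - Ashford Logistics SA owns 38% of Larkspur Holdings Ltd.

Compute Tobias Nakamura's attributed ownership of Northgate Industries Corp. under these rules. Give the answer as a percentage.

26.748004%

By sibling attribution (R3), Tobias Nakamura is treated as also owning Paula Nakamura's interest in Harbor Textiles S.p.A, giving 25% + 12% = 37%.
By sibling attribution (R3), Tobias Nakamura is treated as also owning Paula Nakamura's interest in Crosswind Capital LLC, giving 56% + 17% = 73%.
Chain via Harbor Textiles S.p.A. → Ashford Logistics SA → Larkspur Holdings Ltd (R1): 37% × 64% × 38% × 35% = 3.14944% of Northgate Industries Corp.
Chain via Crosswind Capital LLC → Beacon Media Ltd → Pinebrook Realty LP (R1): 73% × 79% × 93% × 44% = 23.598564% of Northgate Industries Corp.
Aggregating (R2): 3.14944% + 23.598564% = 26.748004%.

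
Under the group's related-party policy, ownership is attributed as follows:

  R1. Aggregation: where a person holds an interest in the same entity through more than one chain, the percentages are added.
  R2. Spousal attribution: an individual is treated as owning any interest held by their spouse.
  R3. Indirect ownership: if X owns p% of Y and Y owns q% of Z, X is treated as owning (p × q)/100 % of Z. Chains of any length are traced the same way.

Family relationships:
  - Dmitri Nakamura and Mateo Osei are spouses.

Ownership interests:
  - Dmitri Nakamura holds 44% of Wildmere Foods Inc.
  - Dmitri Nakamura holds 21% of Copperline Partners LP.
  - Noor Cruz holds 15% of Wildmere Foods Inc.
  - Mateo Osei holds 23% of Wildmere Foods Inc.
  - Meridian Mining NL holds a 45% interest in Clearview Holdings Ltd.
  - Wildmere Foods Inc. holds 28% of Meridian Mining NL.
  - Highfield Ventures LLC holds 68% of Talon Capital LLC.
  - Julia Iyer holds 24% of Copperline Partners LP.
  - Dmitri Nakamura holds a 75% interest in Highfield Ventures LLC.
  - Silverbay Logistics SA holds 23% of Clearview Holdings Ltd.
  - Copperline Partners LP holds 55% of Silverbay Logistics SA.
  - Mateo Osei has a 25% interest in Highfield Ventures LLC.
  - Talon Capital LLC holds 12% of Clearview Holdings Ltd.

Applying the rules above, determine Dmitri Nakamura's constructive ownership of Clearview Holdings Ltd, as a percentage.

19.2585%

By spousal attribution (R2), Dmitri Nakamura is treated as also owning Mateo Osei's interest in Wildmere Foods Inc, giving 44% + 23% = 67%.
By spousal attribution (R2), Dmitri Nakamura is treated as also owning Mateo Osei's interest in Highfield Ventures LLC, giving 75% + 25% = 100%.
Chain via Wildmere Foods Inc. → Meridian Mining NL (R3): 67% × 28% × 45% = 8.442% of Clearview Holdings Ltd.
Chain via Copperline Partners LP → Silverbay Logistics SA (R3): 21% × 55% × 23% = 2.6565% of Clearview Holdings Ltd.
Chain via Highfield Ventures LLC → Talon Capital LLC (R3): 100% × 68% × 12% = 8.16% of Clearview Holdings Ltd.
Aggregating (R1): 8.442% + 2.6565% + 8.16% = 19.2585%.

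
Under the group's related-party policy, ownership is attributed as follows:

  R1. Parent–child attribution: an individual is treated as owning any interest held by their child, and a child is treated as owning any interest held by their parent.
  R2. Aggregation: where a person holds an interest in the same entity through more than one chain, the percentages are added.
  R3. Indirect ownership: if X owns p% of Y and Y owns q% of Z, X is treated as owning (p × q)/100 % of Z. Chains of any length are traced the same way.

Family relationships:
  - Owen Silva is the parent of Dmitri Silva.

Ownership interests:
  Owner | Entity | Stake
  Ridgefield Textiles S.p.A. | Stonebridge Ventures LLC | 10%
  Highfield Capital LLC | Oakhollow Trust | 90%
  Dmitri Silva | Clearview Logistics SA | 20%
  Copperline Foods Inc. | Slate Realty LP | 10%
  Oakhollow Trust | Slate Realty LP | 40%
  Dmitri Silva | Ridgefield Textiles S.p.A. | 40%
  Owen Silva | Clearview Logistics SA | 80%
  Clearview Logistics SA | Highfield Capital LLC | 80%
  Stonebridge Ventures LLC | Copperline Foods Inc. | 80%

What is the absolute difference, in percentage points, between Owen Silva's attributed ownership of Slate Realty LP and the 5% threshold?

24.12

By parent–child attribution (R1), Owen Silva is treated as also owning Dmitri Silva's interest in Clearview Logistics SA, giving 80% + 20% = 100%.
By parent–child attribution (R1), Owen Silva is treated as owning Dmitri Silva's 40% interest in Ridgefield Textiles S.p.A.
Chain via Clearview Logistics SA → Highfield Capital LLC → Oakhollow Trust (R3): 100% × 80% × 90% × 40% = 28.8% of Slate Realty LP.
Chain via Ridgefield Textiles S.p.A. → Stonebridge Ventures LLC → Copperline Foods Inc. (R3): 40% × 10% × 80% × 10% = 0.32% of Slate Realty LP.
Aggregating (R2): 28.8% + 0.32% = 29.12%.
29.12% exceeds the 5% threshold by 24.12 percentage points.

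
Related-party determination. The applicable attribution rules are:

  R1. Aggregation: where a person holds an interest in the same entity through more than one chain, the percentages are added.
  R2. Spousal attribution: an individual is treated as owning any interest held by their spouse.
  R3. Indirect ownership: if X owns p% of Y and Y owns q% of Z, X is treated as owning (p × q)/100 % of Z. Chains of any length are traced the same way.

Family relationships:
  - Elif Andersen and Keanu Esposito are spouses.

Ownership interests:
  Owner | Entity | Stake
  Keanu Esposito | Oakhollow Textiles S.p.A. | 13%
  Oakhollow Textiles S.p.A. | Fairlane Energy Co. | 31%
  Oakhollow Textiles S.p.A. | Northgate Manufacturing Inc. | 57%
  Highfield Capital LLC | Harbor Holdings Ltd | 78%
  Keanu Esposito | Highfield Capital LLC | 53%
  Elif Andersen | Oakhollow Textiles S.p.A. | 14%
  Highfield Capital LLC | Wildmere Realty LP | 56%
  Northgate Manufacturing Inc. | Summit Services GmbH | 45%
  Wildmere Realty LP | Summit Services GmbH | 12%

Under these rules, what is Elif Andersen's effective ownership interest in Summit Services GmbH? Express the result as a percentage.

10.4871%

By spousal attribution (R2), Elif Andersen is treated as also owning Keanu Esposito's interest in Oakhollow Textiles S.p.A, giving 14% + 13% = 27%.
By spousal attribution (R2), Elif Andersen is treated as owning Keanu Esposito's 53% interest in Highfield Capital LLC.
Chain via Oakhollow Textiles S.p.A. → Northgate Manufacturing Inc. (R3): 27% × 57% × 45% = 6.9255% of Summit Services GmbH.
Chain via Highfield Capital LLC → Wildmere Realty LP (R3): 53% × 56% × 12% = 3.5616% of Summit Services GmbH.
Aggregating (R1): 6.9255% + 3.5616% = 10.4871%.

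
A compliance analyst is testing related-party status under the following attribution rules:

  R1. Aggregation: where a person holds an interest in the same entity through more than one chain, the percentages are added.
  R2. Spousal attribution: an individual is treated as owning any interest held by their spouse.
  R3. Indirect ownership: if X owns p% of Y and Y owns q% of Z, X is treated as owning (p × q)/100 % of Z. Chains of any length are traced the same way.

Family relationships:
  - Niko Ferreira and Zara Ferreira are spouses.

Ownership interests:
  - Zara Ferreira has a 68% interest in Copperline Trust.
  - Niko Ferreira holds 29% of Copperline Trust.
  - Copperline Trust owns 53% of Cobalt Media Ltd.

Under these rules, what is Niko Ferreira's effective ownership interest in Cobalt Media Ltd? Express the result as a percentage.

51.41%

By spousal attribution (R2), Niko Ferreira is treated as also owning Zara Ferreira's interest in Copperline Trust, giving 29% + 68% = 97%.
Chain via Copperline Trust (R3): 97% × 53% = 51.41% of Cobalt Media Ltd.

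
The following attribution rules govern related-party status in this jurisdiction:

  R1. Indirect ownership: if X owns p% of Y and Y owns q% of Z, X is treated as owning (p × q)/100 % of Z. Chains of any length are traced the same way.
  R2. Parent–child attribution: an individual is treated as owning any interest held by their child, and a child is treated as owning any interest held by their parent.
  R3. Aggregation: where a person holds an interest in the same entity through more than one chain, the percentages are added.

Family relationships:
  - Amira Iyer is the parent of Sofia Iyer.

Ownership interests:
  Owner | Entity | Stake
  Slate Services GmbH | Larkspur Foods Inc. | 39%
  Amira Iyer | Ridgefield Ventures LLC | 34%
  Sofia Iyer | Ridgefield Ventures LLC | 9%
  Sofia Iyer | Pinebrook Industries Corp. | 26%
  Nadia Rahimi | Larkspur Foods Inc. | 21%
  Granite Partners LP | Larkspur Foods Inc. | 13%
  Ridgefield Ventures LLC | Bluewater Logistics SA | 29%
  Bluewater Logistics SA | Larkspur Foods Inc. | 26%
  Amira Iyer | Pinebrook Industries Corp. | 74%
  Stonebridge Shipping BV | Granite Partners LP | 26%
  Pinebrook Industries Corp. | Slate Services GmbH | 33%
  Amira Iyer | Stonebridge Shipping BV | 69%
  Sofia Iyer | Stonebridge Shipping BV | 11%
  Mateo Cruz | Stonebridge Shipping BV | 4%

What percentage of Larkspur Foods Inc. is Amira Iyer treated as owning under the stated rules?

By parent–child attribution (R2), Amira Iyer is treated as also owning Sofia Iyer's interest in Ridgefield Ventures LLC, giving 34% + 9% = 43%.
By parent–child attribution (R2), Amira Iyer is treated as also owning Sofia Iyer's interest in Pinebrook Industries Corp, giving 74% + 26% = 100%.
By parent–child attribution (R2), Amira Iyer is treated as also owning Sofia Iyer's interest in Stonebridge Shipping BV, giving 69% + 11% = 80%.
Chain via Ridgefield Ventures LLC → Bluewater Logistics SA (R1): 43% × 29% × 26% = 3.2422% of Larkspur Foods Inc.
Chain via Pinebrook Industries Corp. → Slate Services GmbH (R1): 100% × 33% × 39% = 12.87% of Larkspur Foods Inc.
Chain via Stonebridge Shipping BV → Granite Partners LP (R1): 80% × 26% × 13% = 2.704% of Larkspur Foods Inc.
Aggregating (R3): 3.2422% + 12.87% + 2.704% = 18.8162%.

18.8162%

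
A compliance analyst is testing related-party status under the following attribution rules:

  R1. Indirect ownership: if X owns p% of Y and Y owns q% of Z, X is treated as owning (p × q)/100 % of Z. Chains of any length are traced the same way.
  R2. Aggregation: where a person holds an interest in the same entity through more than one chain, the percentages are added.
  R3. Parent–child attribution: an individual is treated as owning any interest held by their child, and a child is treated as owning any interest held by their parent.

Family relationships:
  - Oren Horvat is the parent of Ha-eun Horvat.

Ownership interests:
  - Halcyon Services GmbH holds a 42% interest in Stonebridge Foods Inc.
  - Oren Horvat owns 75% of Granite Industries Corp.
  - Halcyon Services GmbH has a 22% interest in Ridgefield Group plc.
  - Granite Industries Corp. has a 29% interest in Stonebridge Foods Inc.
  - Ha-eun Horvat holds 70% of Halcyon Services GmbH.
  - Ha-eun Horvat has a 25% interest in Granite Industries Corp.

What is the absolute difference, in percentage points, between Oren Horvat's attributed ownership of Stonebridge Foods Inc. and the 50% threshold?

8.4

By parent–child attribution (R3), Oren Horvat is treated as also owning Ha-eun Horvat's interest in Granite Industries Corp, giving 75% + 25% = 100%.
By parent–child attribution (R3), Oren Horvat is treated as owning Ha-eun Horvat's 70% interest in Halcyon Services GmbH.
Chain via Granite Industries Corp. (R1): 100% × 29% = 29% of Stonebridge Foods Inc.
Chain via Halcyon Services GmbH (R1): 70% × 42% = 29.4% of Stonebridge Foods Inc.
Aggregating (R2): 29% + 29.4% = 58.4%.
58.4% exceeds the 50% threshold by 8.4 percentage points.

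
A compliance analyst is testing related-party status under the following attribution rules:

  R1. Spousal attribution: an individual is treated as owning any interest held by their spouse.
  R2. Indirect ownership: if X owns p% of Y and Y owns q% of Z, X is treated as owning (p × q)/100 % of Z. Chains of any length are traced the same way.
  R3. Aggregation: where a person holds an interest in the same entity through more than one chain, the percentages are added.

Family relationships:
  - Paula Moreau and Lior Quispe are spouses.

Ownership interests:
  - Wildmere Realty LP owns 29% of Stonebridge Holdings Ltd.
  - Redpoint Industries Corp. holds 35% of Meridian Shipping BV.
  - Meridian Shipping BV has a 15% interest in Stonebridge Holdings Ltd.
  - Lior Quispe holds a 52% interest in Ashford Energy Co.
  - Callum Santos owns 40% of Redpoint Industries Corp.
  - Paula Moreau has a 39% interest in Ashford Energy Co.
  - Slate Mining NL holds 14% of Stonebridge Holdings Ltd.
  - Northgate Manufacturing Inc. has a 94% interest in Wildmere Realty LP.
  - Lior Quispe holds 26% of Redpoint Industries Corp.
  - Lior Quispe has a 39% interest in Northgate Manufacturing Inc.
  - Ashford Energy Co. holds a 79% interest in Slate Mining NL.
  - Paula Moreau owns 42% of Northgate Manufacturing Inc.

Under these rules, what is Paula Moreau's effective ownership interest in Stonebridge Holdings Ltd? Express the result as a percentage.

By spousal attribution (R1), Paula Moreau is treated as also owning Lior Quispe's interest in Ashford Energy Co, giving 39% + 52% = 91%.
By spousal attribution (R1), Paula Moreau is treated as also owning Lior Quispe's interest in Northgate Manufacturing Inc, giving 42% + 39% = 81%.
By spousal attribution (R1), Paula Moreau is treated as owning Lior Quispe's 26% interest in Redpoint Industries Corp.
Chain via Ashford Energy Co. → Slate Mining NL (R2): 91% × 79% × 14% = 10.0646% of Stonebridge Holdings Ltd.
Chain via Northgate Manufacturing Inc. → Wildmere Realty LP (R2): 81% × 94% × 29% = 22.0806% of Stonebridge Holdings Ltd.
Chain via Redpoint Industries Corp. → Meridian Shipping BV (R2): 26% × 35% × 15% = 1.365% of Stonebridge Holdings Ltd.
Aggregating (R3): 10.0646% + 22.0806% + 1.365% = 33.5102%.

33.5102%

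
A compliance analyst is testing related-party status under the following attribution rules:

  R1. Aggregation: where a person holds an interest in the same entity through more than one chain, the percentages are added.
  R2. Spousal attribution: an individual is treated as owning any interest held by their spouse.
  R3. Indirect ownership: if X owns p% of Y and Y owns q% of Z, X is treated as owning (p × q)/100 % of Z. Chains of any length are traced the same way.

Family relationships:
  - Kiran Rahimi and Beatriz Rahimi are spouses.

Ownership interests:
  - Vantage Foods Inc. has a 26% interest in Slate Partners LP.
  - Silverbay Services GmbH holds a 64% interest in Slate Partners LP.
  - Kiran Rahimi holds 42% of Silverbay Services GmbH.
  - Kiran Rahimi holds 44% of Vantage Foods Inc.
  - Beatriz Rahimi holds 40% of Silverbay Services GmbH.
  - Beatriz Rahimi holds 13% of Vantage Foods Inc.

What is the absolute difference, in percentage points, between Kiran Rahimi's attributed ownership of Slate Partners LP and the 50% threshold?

By spousal attribution (R2), Kiran Rahimi is treated as also owning Beatriz Rahimi's interest in Vantage Foods Inc, giving 44% + 13% = 57%.
By spousal attribution (R2), Kiran Rahimi is treated as also owning Beatriz Rahimi's interest in Silverbay Services GmbH, giving 42% + 40% = 82%.
Chain via Vantage Foods Inc. (R3): 57% × 26% = 14.82% of Slate Partners LP.
Chain via Silverbay Services GmbH (R3): 82% × 64% = 52.48% of Slate Partners LP.
Aggregating (R1): 14.82% + 52.48% = 67.3%.
67.3% exceeds the 50% threshold by 17.3 percentage points.

17.3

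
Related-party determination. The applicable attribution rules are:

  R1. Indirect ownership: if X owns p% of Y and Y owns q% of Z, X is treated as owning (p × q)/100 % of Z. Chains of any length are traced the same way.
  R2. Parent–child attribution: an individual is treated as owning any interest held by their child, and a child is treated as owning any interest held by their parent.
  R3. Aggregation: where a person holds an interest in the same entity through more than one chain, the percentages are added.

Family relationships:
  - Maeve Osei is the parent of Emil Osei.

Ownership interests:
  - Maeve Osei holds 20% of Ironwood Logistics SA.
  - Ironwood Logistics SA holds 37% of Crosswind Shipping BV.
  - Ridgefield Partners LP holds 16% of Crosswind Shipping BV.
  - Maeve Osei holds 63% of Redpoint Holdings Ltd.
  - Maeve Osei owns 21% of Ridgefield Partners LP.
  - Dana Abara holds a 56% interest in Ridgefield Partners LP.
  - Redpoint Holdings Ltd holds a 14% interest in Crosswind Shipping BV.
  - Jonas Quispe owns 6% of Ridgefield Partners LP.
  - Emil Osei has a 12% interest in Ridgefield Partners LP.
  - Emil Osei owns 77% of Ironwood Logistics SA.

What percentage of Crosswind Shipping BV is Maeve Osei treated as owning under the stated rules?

By parent–child attribution (R2), Maeve Osei is treated as also owning Emil Osei's interest in Ridgefield Partners LP, giving 21% + 12% = 33%.
By parent–child attribution (R2), Maeve Osei is treated as also owning Emil Osei's interest in Ironwood Logistics SA, giving 20% + 77% = 97%.
Chain via Ridgefield Partners LP (R1): 33% × 16% = 5.28% of Crosswind Shipping BV.
Chain via Ironwood Logistics SA (R1): 97% × 37% = 35.89% of Crosswind Shipping BV.
Chain via Redpoint Holdings Ltd (R1): 63% × 14% = 8.82% of Crosswind Shipping BV.
Aggregating (R3): 5.28% + 35.89% + 8.82% = 49.99%.

49.99%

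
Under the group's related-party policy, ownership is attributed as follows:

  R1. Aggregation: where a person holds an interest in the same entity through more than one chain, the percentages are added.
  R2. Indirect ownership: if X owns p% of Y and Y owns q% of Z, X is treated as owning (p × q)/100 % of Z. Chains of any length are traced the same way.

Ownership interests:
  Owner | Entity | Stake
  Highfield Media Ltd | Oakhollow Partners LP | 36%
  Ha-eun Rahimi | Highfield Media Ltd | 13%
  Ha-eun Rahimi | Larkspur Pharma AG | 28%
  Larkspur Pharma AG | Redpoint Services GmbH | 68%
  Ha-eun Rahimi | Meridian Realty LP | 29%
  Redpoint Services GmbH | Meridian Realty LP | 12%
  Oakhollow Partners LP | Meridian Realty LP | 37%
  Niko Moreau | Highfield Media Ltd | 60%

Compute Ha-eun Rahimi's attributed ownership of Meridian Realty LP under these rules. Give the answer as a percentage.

33.0164%

Chain via Highfield Media Ltd → Oakhollow Partners LP (R2): 13% × 36% × 37% = 1.7316% of Meridian Realty LP.
Chain via Larkspur Pharma AG → Redpoint Services GmbH (R2): 28% × 68% × 12% = 2.2848% of Meridian Realty LP.
Direct interest in Meridian Realty LP: 29%.
Aggregating (R1): 1.7316% + 2.2848% + 29% = 33.0164%.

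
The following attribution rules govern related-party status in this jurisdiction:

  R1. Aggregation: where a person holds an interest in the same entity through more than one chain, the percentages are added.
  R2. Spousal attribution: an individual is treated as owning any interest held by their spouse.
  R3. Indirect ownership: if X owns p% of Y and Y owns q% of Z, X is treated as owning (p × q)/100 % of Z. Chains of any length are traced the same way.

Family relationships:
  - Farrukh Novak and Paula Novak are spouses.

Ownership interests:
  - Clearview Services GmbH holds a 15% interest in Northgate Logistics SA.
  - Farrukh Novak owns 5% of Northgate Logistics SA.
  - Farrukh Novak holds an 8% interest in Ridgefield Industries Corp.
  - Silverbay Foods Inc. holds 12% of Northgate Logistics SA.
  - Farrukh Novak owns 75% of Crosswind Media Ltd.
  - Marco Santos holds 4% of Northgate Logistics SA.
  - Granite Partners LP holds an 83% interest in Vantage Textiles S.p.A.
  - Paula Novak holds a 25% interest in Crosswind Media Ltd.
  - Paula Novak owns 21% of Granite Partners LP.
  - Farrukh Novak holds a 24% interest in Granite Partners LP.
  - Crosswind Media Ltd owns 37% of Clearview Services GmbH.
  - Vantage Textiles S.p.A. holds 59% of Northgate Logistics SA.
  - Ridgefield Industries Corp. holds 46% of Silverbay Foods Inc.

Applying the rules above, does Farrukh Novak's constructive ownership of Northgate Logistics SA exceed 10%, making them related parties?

By spousal attribution (R2), Farrukh Novak is treated as also owning Paula Novak's interest in Crosswind Media Ltd, giving 75% + 25% = 100%.
By spousal attribution (R2), Farrukh Novak is treated as also owning Paula Novak's interest in Granite Partners LP, giving 24% + 21% = 45%.
Chain via Crosswind Media Ltd → Clearview Services GmbH (R3): 100% × 37% × 15% = 5.55% of Northgate Logistics SA.
Chain via Granite Partners LP → Vantage Textiles S.p.A. (R3): 45% × 83% × 59% = 22.0365% of Northgate Logistics SA.
Chain via Ridgefield Industries Corp. → Silverbay Foods Inc. (R3): 8% × 46% × 12% = 0.4416% of Northgate Logistics SA.
Direct interest in Northgate Logistics SA: 5%.
Aggregating (R1): 5.55% + 22.0365% + 0.4416% + 5% = 33.0281%.
33.0281% exceeds the 10% threshold, so Farrukh is a related party to Northgate Logistics SA.

Yes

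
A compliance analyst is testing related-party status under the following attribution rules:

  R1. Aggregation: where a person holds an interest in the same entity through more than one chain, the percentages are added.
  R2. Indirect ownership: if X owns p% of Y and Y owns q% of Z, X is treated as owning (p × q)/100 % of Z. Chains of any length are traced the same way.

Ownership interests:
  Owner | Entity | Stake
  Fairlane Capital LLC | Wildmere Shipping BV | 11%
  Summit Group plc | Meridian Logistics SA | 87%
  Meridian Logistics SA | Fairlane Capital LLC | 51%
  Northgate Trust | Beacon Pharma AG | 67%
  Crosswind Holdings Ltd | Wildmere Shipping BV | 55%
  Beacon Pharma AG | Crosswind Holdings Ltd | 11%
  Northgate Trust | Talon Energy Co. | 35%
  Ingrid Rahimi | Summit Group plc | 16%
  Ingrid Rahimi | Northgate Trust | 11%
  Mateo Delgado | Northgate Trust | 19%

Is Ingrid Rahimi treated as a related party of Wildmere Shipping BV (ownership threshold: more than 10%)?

No

Chain via Summit Group plc → Meridian Logistics SA → Fairlane Capital LLC (R2): 16% × 87% × 51% × 11% = 0.780912% of Wildmere Shipping BV.
Chain via Northgate Trust → Beacon Pharma AG → Crosswind Holdings Ltd (R2): 11% × 67% × 11% × 55% = 0.445885% of Wildmere Shipping BV.
Aggregating (R1): 0.780912% + 0.445885% = 1.226797%.
1.226797% does not exceed the 10% threshold, so Ingrid is not a related party to Wildmere Shipping BV.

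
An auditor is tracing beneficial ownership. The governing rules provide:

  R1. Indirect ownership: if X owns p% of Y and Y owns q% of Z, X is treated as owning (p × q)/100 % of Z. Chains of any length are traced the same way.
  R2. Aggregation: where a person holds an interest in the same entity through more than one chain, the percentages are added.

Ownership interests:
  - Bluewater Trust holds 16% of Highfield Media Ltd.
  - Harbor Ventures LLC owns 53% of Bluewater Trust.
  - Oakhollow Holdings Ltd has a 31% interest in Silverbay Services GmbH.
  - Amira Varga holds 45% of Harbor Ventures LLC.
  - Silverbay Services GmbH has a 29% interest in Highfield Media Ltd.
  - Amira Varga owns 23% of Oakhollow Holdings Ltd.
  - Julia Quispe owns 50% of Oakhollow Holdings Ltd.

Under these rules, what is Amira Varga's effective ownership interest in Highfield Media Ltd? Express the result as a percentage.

5.8837%

Chain via Oakhollow Holdings Ltd → Silverbay Services GmbH (R1): 23% × 31% × 29% = 2.0677% of Highfield Media Ltd.
Chain via Harbor Ventures LLC → Bluewater Trust (R1): 45% × 53% × 16% = 3.816% of Highfield Media Ltd.
Aggregating (R2): 2.0677% + 3.816% = 5.8837%.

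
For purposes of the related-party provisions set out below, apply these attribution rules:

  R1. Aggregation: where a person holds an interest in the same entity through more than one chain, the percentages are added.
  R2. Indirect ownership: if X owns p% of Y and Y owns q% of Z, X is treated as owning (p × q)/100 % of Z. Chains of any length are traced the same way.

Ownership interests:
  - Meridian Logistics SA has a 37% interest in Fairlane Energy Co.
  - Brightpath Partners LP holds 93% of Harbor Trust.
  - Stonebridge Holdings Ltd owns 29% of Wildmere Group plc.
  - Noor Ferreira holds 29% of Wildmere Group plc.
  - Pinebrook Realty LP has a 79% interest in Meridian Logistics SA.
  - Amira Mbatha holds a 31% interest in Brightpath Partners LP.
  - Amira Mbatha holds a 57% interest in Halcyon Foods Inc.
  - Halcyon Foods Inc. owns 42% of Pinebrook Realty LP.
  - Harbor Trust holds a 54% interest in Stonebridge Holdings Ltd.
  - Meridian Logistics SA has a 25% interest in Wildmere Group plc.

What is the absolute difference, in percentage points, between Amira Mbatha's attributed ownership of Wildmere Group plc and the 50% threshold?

Chain via Halcyon Foods Inc. → Pinebrook Realty LP → Meridian Logistics SA (R2): 57% × 42% × 79% × 25% = 4.72815% of Wildmere Group plc.
Chain via Brightpath Partners LP → Harbor Trust → Stonebridge Holdings Ltd (R2): 31% × 93% × 54% × 29% = 4.514778% of Wildmere Group plc.
Aggregating (R1): 4.72815% + 4.514778% = 9.242928%.
9.242928% falls short of the 50% threshold by 40.757072 percentage points.

40.757072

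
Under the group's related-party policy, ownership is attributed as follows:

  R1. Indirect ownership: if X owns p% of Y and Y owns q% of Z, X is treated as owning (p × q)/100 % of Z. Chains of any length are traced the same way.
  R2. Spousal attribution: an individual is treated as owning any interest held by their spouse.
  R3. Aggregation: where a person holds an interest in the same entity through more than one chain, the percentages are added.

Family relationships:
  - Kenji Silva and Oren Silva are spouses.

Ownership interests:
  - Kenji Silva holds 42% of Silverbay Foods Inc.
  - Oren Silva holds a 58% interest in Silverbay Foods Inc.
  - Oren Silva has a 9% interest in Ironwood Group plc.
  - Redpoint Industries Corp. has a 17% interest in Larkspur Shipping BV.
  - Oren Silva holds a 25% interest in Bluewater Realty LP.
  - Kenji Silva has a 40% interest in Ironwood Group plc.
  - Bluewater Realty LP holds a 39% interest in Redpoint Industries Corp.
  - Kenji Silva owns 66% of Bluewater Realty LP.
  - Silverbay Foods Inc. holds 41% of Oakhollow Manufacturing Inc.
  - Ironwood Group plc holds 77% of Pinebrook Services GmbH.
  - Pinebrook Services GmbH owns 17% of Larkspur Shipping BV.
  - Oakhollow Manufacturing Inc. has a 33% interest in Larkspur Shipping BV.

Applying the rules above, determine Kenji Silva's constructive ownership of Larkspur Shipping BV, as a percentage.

25.9774%

By spousal attribution (R2), Kenji Silva is treated as also owning Oren Silva's interest in Ironwood Group plc, giving 40% + 9% = 49%.
By spousal attribution (R2), Kenji Silva is treated as also owning Oren Silva's interest in Bluewater Realty LP, giving 66% + 25% = 91%.
By spousal attribution (R2), Kenji Silva is treated as also owning Oren Silva's interest in Silverbay Foods Inc, giving 42% + 58% = 100%.
Chain via Ironwood Group plc → Pinebrook Services GmbH (R1): 49% × 77% × 17% = 6.4141% of Larkspur Shipping BV.
Chain via Bluewater Realty LP → Redpoint Industries Corp. (R1): 91% × 39% × 17% = 6.0333% of Larkspur Shipping BV.
Chain via Silverbay Foods Inc. → Oakhollow Manufacturing Inc. (R1): 100% × 41% × 33% = 13.53% of Larkspur Shipping BV.
Aggregating (R3): 6.4141% + 6.0333% + 13.53% = 25.9774%.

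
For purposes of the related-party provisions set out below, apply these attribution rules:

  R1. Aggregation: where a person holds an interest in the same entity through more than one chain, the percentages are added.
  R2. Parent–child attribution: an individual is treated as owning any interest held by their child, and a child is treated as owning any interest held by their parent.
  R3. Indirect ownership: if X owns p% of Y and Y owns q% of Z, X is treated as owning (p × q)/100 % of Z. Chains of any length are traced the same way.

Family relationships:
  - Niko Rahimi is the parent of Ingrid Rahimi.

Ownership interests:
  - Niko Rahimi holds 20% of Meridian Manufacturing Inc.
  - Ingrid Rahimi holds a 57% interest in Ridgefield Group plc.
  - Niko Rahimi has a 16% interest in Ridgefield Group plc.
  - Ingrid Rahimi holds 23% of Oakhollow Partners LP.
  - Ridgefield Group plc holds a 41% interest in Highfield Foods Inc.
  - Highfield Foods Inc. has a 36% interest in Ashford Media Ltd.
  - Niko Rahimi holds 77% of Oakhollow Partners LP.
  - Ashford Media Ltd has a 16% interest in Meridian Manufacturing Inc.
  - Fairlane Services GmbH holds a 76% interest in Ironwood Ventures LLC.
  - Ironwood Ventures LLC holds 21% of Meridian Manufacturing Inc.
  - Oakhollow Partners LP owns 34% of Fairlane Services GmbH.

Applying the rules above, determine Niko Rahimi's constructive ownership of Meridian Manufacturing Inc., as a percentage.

27.150368%

By parent–child attribution (R2), Niko Rahimi is treated as also owning Ingrid Rahimi's interest in Oakhollow Partners LP, giving 77% + 23% = 100%.
By parent–child attribution (R2), Niko Rahimi is treated as also owning Ingrid Rahimi's interest in Ridgefield Group plc, giving 16% + 57% = 73%.
Chain via Oakhollow Partners LP → Fairlane Services GmbH → Ironwood Ventures LLC (R3): 100% × 34% × 76% × 21% = 5.4264% of Meridian Manufacturing Inc.
Chain via Ridgefield Group plc → Highfield Foods Inc. → Ashford Media Ltd (R3): 73% × 41% × 36% × 16% = 1.723968% of Meridian Manufacturing Inc.
Direct interest in Meridian Manufacturing Inc: 20%.
Aggregating (R1): 5.4264% + 1.723968% + 20% = 27.150368%.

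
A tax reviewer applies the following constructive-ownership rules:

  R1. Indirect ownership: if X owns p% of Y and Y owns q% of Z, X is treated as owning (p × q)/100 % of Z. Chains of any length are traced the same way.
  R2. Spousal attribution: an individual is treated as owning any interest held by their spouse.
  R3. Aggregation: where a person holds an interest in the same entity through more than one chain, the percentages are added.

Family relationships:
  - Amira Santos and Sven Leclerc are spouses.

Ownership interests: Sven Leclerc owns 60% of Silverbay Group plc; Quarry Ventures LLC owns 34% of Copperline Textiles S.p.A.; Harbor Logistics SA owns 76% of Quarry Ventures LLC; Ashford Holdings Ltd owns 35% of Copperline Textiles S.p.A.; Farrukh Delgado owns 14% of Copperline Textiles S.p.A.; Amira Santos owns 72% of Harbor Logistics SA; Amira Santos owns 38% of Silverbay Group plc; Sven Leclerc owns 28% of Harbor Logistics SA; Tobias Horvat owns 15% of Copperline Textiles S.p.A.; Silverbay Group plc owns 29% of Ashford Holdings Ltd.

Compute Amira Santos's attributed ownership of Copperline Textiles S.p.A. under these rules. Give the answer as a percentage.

By spousal attribution (R2), Amira Santos is treated as also owning Sven Leclerc's interest in Harbor Logistics SA, giving 72% + 28% = 100%.
By spousal attribution (R2), Amira Santos is treated as also owning Sven Leclerc's interest in Silverbay Group plc, giving 38% + 60% = 98%.
Chain via Harbor Logistics SA → Quarry Ventures LLC (R1): 100% × 76% × 34% = 25.84% of Copperline Textiles S.p.A.
Chain via Silverbay Group plc → Ashford Holdings Ltd (R1): 98% × 29% × 35% = 9.947% of Copperline Textiles S.p.A.
Aggregating (R3): 25.84% + 9.947% = 35.787%.

35.787%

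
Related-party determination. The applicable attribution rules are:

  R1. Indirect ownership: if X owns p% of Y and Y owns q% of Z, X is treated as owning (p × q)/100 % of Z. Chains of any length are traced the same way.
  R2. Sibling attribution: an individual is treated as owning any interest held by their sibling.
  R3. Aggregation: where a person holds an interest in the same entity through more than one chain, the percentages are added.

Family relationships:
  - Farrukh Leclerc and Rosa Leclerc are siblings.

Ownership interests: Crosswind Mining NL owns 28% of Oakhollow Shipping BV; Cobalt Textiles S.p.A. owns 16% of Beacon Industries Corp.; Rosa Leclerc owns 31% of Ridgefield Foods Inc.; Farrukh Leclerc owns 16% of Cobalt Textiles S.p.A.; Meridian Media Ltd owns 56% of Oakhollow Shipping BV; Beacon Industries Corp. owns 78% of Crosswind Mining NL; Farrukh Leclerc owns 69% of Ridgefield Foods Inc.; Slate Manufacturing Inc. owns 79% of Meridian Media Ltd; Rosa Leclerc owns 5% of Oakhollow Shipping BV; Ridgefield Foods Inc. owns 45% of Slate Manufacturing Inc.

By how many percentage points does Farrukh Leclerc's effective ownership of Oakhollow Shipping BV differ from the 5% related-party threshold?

By sibling attribution (R2), Farrukh Leclerc is treated as also owning Rosa Leclerc's interest in Ridgefield Foods Inc, giving 69% + 31% = 100%.
By sibling attribution (R2), Farrukh Leclerc is treated as owning Rosa Leclerc's 5% interest in Oakhollow Shipping BV.
Chain via Cobalt Textiles S.p.A. → Beacon Industries Corp. → Crosswind Mining NL (R1): 16% × 16% × 78% × 28% = 0.559104% of Oakhollow Shipping BV.
Chain via Ridgefield Foods Inc. → Slate Manufacturing Inc. → Meridian Media Ltd (R1): 100% × 45% × 79% × 56% = 19.908% of Oakhollow Shipping BV.
Direct interest in Oakhollow Shipping BV: 5%.
Aggregating (R3): 0.559104% + 19.908% + 5% = 25.467104%.
25.467104% exceeds the 5% threshold by 20.467104 percentage points.

20.467104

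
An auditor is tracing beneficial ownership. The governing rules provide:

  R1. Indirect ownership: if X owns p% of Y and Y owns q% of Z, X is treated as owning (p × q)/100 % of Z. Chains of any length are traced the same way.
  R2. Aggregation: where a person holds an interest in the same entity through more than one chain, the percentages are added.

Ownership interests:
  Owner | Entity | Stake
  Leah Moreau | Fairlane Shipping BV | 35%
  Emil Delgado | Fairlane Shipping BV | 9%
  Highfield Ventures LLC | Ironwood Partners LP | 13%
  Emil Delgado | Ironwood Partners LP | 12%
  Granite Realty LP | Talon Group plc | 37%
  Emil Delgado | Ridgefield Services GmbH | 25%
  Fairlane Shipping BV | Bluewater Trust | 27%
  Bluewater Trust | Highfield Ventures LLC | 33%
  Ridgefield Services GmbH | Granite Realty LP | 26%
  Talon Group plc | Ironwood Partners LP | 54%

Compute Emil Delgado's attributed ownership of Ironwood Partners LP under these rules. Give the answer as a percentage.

Chain via Fairlane Shipping BV → Bluewater Trust → Highfield Ventures LLC (R1): 9% × 27% × 33% × 13% = 0.104247% of Ironwood Partners LP.
Chain via Ridgefield Services GmbH → Granite Realty LP → Talon Group plc (R1): 25% × 26% × 37% × 54% = 1.2987% of Ironwood Partners LP.
Direct interest in Ironwood Partners LP: 12%.
Aggregating (R2): 0.104247% + 1.2987% + 12% = 13.402947%.

13.402947%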